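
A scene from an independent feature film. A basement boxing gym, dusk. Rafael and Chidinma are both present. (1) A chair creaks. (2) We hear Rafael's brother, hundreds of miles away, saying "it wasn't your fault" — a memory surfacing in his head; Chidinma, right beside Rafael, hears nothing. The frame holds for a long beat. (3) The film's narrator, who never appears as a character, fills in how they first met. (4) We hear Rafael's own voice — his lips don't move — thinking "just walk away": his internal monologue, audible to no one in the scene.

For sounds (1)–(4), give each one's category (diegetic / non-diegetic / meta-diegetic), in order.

(1) an in-world source (a chair); characters could hear it → diegetic.
(2) is meta-diegetic: it's Rafael's recollection rendered as sound; the other character can't hear it.
Sound (3): external voice-over — not a character, not heard by anyone in the scene, so non-diegetic.
Sound (4): Rafael's thought-voice: a private mental sound no other character can hear, so meta-diegetic.

diegetic, meta-diegetic, non-diegetic, meta-diegetic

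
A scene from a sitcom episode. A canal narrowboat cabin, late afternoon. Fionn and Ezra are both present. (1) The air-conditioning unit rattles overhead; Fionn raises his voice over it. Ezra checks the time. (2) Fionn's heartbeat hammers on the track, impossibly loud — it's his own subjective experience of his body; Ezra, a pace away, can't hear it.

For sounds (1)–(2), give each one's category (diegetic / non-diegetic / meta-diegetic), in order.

diegetic, meta-diegetic

Sound (1): the air-conditioning unit is part of the location's real environment, so diegetic.
(2) is meta-diegetic: it's Fionn's internal bodily sensation rendered as sound; only Fionn 'hears' it.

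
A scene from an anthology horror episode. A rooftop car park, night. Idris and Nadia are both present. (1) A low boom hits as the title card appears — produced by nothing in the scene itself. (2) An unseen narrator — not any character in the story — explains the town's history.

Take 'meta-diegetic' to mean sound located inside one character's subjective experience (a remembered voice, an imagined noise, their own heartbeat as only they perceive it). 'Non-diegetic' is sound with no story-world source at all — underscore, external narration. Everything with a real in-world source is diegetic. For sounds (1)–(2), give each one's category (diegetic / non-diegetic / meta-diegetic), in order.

non-diegetic, non-diegetic

Sound (1): it's a sound-design accent with no in-world source; no one in the scene can hear it, so non-diegetic.
Sound (2): commentary laid over the scene from outside the fiction, so non-diegetic.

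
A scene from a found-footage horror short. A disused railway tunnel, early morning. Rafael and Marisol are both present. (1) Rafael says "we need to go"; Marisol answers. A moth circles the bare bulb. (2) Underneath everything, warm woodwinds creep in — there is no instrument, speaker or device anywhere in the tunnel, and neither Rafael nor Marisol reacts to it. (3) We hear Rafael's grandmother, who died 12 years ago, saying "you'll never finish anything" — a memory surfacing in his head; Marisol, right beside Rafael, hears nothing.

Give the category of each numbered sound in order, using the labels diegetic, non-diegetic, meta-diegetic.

diegetic, non-diegetic, meta-diegetic

(1) is diegetic: on-screen dialogue — Rafael speaks and Marisol is there to hear.
(2) nothing in the tunnel produces it and the characters don't hear it — pure soundtrack → non-diegetic.
(3) is meta-diegetic: a remembered line, private to Rafael — not present in the room, not audible to Marisol.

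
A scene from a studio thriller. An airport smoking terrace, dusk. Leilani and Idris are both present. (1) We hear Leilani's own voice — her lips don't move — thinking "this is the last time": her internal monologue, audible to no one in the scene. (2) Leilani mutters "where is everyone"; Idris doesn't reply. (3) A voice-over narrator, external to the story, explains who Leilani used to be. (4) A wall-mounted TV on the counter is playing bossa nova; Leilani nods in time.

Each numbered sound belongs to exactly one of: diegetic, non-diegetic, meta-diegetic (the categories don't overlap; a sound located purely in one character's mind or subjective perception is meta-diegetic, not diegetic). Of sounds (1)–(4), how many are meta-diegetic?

1

(1) Leilani's thought-voice: a private mental sound no other character can hear → meta-diegetic.
(2) Leilani is a character speaking aloud in the scene → diegetic.
Sound (3): commentary laid over the scene from outside the fiction, so non-diegetic.
(4) source music from a wall-mounted TV, which exists in the story world → diegetic.
Meta-diegetic: (1) — that's 1.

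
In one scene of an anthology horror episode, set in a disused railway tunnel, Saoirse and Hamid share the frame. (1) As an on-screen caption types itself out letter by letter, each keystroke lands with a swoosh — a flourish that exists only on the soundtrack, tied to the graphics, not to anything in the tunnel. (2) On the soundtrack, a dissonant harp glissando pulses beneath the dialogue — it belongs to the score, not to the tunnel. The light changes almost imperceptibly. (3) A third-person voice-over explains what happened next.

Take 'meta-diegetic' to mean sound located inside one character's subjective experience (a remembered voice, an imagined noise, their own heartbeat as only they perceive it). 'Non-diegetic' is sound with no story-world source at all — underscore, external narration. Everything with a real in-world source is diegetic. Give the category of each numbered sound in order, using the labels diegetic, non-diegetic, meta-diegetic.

Sound (1): sound married to a title/caption — outside the diegesis by definition, so non-diegetic.
(2) is non-diegetic: it has no source in the story world and no character can hear it — it's underscore.
Sound (3): external voice-over — not a character, not heard by anyone in the scene, so non-diegetic.

non-diegetic, non-diegetic, non-diegetic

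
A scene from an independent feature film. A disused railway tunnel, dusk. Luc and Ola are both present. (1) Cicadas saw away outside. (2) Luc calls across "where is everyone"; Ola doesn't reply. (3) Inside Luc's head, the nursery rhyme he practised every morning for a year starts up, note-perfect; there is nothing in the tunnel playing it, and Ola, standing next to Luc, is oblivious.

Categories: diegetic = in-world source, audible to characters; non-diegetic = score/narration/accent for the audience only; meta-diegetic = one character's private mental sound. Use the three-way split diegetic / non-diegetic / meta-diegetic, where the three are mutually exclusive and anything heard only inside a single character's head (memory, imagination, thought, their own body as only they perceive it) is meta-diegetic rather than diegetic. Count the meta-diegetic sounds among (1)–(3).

Sound (1): it's the actual ambient sound of the location, so diegetic.
(2) is diegetic: Luc is a character speaking aloud in the scene.
Sound (3): the music is a memory playing inside Luc's mind alone; no real-world source, Ola can't hear it, so meta-diegetic.
So 1 of the 3 is meta-diegetic: (3).

1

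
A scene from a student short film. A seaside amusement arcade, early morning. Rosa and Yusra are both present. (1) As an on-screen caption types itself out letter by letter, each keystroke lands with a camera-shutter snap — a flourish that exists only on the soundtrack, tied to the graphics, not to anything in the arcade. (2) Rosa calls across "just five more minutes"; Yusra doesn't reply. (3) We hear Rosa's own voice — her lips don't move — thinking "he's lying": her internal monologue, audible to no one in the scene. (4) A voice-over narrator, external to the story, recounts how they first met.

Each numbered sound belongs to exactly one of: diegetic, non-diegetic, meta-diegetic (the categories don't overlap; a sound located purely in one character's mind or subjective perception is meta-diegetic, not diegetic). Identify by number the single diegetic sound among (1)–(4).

2

(1) the caption isn't part of the story world, so neither is the sound tied to it → non-diegetic.
Sound (2): Rosa is a character speaking aloud in the scene, so diegetic.
(3) internal monologue — inside Rosa's mind, not spoken into the scene → meta-diegetic.
(4) is non-diegetic: commentary laid over the scene from outside the fiction.
Only (2) is diegetic.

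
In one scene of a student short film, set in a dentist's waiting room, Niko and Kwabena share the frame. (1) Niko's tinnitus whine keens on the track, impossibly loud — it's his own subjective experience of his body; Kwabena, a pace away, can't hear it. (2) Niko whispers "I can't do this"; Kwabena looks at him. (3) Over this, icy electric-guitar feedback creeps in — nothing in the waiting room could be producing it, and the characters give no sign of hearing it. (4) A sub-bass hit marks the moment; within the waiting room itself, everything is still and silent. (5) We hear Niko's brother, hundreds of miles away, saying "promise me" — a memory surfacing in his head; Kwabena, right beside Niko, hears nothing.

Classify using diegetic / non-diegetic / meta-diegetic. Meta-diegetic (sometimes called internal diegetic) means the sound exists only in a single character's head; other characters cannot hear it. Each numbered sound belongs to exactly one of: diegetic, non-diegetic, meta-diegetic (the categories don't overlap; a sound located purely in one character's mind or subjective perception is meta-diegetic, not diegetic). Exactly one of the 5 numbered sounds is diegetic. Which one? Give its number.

(1) a subjective body sound — Niko's private perception, inaudible to Kwabena → meta-diegetic.
(2) is diegetic: on-screen dialogue — Niko speaks and Kwabena is there to hear.
(3) nothing in the waiting room produces it and the characters don't hear it — pure soundtrack → non-diegetic.
(4) is non-diegetic: an editorial stinger — it belongs to the cut, not the story world.
Sound (5): it's Niko's recollection rendered as sound; the other character can't hear it, so meta-diegetic.
Only (2) is diegetic.

2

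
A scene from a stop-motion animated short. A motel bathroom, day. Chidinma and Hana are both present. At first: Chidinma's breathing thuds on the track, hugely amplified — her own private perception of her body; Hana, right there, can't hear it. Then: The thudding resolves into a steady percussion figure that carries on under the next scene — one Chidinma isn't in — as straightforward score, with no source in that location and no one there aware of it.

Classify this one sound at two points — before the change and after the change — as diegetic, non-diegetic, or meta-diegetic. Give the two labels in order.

meta-diegetic, non-diegetic

Before the change: it's Chidinma's subjective body sound, inaudible to Hana → meta-diegetic.
After the change: detached from Chidinma and playing as sourceless score over a scene she isn't in — for the audience only → non-diegetic.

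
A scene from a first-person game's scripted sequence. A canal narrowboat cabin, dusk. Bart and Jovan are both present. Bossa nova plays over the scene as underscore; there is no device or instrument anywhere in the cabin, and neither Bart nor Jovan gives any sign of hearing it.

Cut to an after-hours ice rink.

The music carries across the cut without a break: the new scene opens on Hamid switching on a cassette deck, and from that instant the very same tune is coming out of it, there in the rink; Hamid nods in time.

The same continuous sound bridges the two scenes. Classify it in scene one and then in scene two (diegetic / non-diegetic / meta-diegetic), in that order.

non-diegetic, diegetic

Scene one: there's no in-world source anywhere and no character hears it — underscore for the audience only → non-diegetic.
Scene two: once Hamid turns on a cassette deck, the music has a real source in the story world and Hamid reacts to it → diegetic.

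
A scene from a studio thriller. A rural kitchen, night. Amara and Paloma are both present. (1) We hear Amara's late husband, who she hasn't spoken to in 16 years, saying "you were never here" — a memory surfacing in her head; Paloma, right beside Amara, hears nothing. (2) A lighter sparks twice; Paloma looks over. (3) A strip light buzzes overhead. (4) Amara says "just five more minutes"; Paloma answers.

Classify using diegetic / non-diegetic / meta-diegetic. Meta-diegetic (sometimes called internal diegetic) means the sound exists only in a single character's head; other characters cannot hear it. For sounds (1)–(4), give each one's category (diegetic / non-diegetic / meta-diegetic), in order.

meta-diegetic, diegetic, diegetic, diegetic

Sound (1): a remembered line, private to Amara — not present in the room, not audible to Paloma, so meta-diegetic.
Sound (2): the sound comes from a lighter physically present in the location, so diegetic.
(3) a strip light is part of the location's real environment → diegetic.
Sound (4): spoken by a character present in the story world, so diegetic.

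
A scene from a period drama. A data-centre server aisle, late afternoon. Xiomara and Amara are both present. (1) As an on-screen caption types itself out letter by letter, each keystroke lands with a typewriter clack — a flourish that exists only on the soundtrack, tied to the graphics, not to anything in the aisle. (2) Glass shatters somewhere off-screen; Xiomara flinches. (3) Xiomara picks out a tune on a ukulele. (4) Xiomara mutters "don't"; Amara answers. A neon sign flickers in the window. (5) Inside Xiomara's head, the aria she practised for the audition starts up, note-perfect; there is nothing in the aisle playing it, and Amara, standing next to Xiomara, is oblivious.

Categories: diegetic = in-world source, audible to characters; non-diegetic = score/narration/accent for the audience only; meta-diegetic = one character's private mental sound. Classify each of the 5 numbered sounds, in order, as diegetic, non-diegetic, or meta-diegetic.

Sound (1): it accompanies on-screen graphics, not anything inside the story world, so non-diegetic.
Sound (2): the sound comes from glass physically present in the location, so diegetic.
(3) is diegetic: the instrument and the performer are both in the scene.
Sound (4): spoken by a character present in the story world, so diegetic.
(5) the music is a memory playing inside Xiomara's mind alone; no real-world source, Amara can't hear it → meta-diegetic.

non-diegetic, diegetic, diegetic, diegetic, meta-diegetic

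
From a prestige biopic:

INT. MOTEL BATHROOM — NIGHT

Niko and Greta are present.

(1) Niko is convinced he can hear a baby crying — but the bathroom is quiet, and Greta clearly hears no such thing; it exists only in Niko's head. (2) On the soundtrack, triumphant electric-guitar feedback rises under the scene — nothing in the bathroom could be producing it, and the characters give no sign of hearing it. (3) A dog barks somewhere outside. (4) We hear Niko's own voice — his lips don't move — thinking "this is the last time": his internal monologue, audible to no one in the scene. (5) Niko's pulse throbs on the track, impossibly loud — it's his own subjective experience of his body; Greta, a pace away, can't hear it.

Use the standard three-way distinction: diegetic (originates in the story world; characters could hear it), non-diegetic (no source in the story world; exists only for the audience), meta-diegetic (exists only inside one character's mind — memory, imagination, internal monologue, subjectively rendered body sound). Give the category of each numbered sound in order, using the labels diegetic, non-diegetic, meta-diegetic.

(1) is meta-diegetic: Niko alone 'hears' it — an imagined sound, not present in the space.
(2) is non-diegetic: nothing in the bathroom produces it and the characters don't hear it — pure soundtrack.
Sound (3): a dog is a real object/event in the scene's world, so diegetic.
(4) is meta-diegetic: internal monologue — inside Niko's mind, not spoken into the scene.
(5) it's Niko's internal bodily sensation rendered as sound; only Niko 'hears' it → meta-diegetic.

meta-diegetic, non-diegetic, diegetic, meta-diegetic, meta-diegetic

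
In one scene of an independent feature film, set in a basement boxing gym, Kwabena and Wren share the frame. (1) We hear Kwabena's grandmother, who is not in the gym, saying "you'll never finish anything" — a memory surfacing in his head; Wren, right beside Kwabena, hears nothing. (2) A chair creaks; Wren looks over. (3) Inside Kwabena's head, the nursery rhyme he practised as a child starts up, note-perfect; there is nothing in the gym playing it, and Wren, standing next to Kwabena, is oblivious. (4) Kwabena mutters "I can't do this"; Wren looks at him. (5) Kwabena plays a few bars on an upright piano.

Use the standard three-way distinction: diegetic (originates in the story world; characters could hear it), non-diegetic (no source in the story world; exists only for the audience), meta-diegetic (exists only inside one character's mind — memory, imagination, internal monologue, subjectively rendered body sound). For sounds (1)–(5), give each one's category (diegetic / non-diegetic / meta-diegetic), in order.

(1) the voice is a memory playing only inside Kwabena's mind; Wren can't hear it → meta-diegetic.
(2) is diegetic: an in-world source (a chair); characters could hear it.
(3) it lives in Kwabena's subjectivity, not in the gym → meta-diegetic.
Sound (4): spoken by a character present in the story world, so diegetic.
Sound (5): the instrument and the performer are both in the scene, so diegetic.

meta-diegetic, diegetic, meta-diegetic, diegetic, diegetic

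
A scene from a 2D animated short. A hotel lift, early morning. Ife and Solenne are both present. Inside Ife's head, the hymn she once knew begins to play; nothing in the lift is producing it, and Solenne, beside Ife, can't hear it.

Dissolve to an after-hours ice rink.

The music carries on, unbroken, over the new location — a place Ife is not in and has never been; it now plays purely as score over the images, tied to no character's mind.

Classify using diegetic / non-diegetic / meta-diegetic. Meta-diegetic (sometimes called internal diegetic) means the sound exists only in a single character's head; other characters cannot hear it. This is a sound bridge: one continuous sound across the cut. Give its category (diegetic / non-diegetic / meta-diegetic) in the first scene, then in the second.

meta-diegetic, non-diegetic

Scene one: the music exists only inside Ife's mind; Solenne can't hear it → meta-diegetic.
Scene two: it's detached from Ife entirely and plays over unrelated images with no in-world source — conventional underscore → non-diegetic.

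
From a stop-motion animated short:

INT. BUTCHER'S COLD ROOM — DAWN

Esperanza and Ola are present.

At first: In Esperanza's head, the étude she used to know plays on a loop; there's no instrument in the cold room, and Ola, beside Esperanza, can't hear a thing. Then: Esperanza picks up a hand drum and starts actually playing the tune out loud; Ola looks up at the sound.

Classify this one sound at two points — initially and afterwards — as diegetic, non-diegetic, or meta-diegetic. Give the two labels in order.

Initially: the tune exists only as Esperanza's private memory; Ola can't hear it → meta-diegetic.
Afterwards: Esperanza is now producing it live on a hand drum, in the room, and Ola hears it → diegetic.

meta-diegetic, diegetic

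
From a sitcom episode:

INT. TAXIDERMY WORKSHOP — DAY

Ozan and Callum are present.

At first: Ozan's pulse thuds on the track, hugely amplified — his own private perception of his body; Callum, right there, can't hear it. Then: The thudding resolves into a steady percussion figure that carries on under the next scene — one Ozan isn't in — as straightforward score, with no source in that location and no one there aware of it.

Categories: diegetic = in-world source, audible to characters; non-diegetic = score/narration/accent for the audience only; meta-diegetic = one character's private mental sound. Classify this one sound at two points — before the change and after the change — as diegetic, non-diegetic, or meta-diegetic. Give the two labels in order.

Before the change: it's Ozan's subjective body sound, inaudible to Callum → meta-diegetic.
After the change: detached from Ozan and playing as sourceless score over a scene he isn't in — for the audience only → non-diegetic.

meta-diegetic, non-diegetic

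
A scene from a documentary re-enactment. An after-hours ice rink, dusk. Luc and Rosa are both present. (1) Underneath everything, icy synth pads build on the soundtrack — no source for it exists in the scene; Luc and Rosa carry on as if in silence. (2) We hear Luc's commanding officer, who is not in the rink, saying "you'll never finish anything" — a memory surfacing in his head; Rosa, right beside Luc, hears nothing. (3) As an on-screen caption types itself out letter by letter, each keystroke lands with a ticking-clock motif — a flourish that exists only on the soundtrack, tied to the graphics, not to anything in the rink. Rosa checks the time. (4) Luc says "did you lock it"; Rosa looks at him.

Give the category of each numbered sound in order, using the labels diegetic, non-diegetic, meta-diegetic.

(1) is non-diegetic: nothing in the rink produces it and the characters don't hear it — pure soundtrack.
Sound (2): it's Luc's recollection rendered as sound; the other character can't hear it, so meta-diegetic.
(3) is non-diegetic: the caption isn't part of the story world, so neither is the sound tied to it.
(4) is diegetic: on-screen dialogue — Luc speaks and Rosa is there to hear.

non-diegetic, meta-diegetic, non-diegetic, diegetic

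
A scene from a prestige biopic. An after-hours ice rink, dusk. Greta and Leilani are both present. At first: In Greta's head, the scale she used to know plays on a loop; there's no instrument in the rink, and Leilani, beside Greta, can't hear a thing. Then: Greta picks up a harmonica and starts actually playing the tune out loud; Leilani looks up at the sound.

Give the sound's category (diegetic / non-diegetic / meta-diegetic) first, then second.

First: the tune exists only as Greta's private memory; Leilani can't hear it → meta-diegetic.
Second: Greta is now producing it live on a harmonica, in the room, and Leilani hears it → diegetic.

meta-diegetic, diegetic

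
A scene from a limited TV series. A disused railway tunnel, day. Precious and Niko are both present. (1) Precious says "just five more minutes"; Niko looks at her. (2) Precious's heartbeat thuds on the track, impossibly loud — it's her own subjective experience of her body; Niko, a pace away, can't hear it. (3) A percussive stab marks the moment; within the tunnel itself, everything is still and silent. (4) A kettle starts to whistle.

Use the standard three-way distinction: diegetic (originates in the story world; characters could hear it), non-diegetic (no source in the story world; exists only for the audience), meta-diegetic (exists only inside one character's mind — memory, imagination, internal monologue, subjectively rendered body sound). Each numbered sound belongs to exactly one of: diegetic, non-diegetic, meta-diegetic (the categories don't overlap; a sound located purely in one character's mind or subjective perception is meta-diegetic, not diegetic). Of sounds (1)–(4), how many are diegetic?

Sound (1): on-screen dialogue — Precious speaks and Niko is there to hear, so diegetic.
(2) it's Precious's internal bodily sensation rendered as sound; only Precious 'hears' it → meta-diegetic.
(3) is non-diegetic: nothing in the scene produces it; it's an accent added for the audience.
Sound (4): a kettle is a real object/event in the scene's world, so diegetic.
Diegetic: (1), (4) — that's 2.

2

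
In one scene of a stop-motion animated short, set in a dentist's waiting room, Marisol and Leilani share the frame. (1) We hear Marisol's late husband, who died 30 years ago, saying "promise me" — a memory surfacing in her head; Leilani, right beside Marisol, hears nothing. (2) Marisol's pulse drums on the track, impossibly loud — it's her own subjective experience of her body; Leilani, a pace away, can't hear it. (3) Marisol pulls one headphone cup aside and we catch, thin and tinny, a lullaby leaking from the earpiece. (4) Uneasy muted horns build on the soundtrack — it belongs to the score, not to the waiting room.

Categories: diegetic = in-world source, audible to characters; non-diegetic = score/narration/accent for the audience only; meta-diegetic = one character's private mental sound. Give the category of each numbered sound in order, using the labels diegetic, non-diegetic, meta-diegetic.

meta-diegetic, meta-diegetic, diegetic, non-diegetic

Sound (1): a remembered line, private to Marisol — not present in the room, not audible to Leilani, so meta-diegetic.
Sound (2): it's Marisol's internal bodily sensation rendered as sound; only Marisol 'hears' it, so meta-diegetic.
(3) is diegetic: the earpiece is a real device on Marisol's head — source music.
(4) is non-diegetic: nothing in the waiting room produces it and the characters don't hear it — pure soundtrack.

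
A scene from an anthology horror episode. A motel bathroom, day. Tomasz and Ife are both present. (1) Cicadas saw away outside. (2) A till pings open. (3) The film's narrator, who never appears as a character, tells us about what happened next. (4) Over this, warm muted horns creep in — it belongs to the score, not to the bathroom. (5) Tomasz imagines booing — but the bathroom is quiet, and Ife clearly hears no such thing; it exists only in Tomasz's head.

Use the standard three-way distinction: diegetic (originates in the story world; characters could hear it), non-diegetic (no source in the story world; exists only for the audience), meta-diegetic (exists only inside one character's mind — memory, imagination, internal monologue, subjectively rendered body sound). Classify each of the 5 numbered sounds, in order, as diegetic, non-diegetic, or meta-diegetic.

diegetic, diegetic, non-diegetic, non-diegetic, meta-diegetic

(1) cicadas is part of the location's real environment → diegetic.
(2) the sound comes from a till physically present in the location → diegetic.
Sound (3): external voice-over — not a character, not heard by anyone in the scene, so non-diegetic.
(4) it has no source in the story world and no character can hear it — it's underscore → non-diegetic.
(5) is meta-diegetic: Tomasz alone 'hears' it — an imagined sound, not present in the space.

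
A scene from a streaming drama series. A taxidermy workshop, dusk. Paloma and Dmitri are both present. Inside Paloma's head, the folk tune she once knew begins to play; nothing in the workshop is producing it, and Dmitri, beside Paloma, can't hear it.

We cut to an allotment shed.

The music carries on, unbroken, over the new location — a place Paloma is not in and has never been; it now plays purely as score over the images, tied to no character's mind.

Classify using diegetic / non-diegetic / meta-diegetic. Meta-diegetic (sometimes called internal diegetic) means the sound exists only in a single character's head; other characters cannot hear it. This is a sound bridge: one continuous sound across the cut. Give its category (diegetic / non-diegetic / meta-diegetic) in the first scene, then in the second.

meta-diegetic, non-diegetic

Scene one: the music exists only inside Paloma's mind; Dmitri can't hear it → meta-diegetic.
Scene two: it's detached from Paloma entirely and plays over unrelated images with no in-world source — conventional underscore → non-diegetic.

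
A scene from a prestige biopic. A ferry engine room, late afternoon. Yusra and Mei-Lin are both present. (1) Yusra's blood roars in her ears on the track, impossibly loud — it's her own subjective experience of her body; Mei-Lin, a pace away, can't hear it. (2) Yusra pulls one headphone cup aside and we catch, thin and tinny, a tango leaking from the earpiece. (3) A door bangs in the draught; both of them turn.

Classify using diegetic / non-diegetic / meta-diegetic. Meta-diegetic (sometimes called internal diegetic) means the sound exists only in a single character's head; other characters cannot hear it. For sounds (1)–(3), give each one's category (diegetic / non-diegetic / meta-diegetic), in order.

(1) is meta-diegetic: it's Yusra's internal bodily sensation rendered as sound; only Yusra 'hears' it.
(2) it's leaking from a physical pair of headphones in the scene → diegetic.
Sound (3): the sound comes from a door physically present in the location, so diegetic.

meta-diegetic, diegetic, diegetic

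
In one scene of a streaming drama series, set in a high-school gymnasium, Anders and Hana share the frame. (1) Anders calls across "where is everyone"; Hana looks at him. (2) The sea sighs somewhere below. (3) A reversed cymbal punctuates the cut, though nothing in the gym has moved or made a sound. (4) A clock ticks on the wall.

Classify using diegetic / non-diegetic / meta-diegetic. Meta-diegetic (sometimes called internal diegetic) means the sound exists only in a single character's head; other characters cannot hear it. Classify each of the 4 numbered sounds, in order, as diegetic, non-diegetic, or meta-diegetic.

(1) is diegetic: Anders is a character speaking aloud in the scene.
(2) is diegetic: the sea is part of the location's real environment.
Sound (3): it's a sound-design accent with no in-world source; no one in the scene can hear it, so non-diegetic.
Sound (4): a clock is a real object/event in the scene's world, so diegetic.

diegetic, diegetic, non-diegetic, diegetic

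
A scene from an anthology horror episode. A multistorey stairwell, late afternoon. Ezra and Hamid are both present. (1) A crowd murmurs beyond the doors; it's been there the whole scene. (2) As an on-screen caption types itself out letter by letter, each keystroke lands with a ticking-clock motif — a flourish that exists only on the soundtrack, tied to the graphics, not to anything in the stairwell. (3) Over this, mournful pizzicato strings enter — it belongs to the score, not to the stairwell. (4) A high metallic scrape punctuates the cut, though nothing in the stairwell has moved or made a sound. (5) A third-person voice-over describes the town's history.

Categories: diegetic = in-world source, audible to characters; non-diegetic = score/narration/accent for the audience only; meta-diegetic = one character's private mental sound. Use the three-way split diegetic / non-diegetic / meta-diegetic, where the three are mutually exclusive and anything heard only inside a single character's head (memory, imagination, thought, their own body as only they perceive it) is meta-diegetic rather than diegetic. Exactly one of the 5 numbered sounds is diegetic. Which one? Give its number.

1

Sound (1): it's the actual ambient sound of the location, so diegetic.
(2) it accompanies on-screen graphics, not anything inside the story world → non-diegetic.
(3) score with no on-screen or off-screen source; it exists for the audience alone → non-diegetic.
Sound (4): an editorial stinger — it belongs to the cut, not the story world, so non-diegetic.
(5) commentary laid over the scene from outside the fiction → non-diegetic.
Only (1) is diegetic.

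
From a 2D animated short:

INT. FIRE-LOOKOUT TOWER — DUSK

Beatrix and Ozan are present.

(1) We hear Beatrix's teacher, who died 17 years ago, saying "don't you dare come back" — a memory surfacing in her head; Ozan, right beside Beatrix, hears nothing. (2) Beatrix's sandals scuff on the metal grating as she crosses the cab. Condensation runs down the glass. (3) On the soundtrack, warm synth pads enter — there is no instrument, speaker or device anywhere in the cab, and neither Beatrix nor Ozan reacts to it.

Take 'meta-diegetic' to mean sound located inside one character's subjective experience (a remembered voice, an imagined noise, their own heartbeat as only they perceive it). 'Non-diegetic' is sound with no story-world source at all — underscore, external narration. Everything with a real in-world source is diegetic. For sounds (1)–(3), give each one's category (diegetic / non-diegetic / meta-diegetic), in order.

(1) is meta-diegetic: the voice is a memory playing only inside Beatrix's mind; Ozan can't hear it.
(2) it's the physical sound of Beatrix moving in the space → diegetic.
Sound (3): nothing in the cab produces it and the characters don't hear it — pure soundtrack, so non-diegetic.

meta-diegetic, diegetic, non-diegetic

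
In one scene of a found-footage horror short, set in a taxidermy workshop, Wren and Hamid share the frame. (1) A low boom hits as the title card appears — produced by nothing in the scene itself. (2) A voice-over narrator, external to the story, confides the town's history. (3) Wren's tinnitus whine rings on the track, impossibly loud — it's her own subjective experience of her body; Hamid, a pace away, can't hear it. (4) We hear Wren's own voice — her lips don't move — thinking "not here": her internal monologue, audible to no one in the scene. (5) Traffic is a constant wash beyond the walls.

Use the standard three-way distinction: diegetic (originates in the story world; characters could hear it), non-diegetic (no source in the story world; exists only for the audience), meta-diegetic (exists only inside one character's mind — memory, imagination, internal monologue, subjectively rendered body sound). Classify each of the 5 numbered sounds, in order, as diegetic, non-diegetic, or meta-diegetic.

(1) is non-diegetic: nothing in the scene produces it; it's an accent added for the audience.
(2) is non-diegetic: external voice-over — not a character, not heard by anyone in the scene.
(3) it's Wren's internal bodily sensation rendered as sound; only Wren 'hears' it → meta-diegetic.
Sound (4): Wren's thought-voice: a private mental sound no other character can hear, so meta-diegetic.
Sound (5): ambient/room sound belonging to the story's physical space, so diegetic.

non-diegetic, non-diegetic, meta-diegetic, meta-diegetic, diegetic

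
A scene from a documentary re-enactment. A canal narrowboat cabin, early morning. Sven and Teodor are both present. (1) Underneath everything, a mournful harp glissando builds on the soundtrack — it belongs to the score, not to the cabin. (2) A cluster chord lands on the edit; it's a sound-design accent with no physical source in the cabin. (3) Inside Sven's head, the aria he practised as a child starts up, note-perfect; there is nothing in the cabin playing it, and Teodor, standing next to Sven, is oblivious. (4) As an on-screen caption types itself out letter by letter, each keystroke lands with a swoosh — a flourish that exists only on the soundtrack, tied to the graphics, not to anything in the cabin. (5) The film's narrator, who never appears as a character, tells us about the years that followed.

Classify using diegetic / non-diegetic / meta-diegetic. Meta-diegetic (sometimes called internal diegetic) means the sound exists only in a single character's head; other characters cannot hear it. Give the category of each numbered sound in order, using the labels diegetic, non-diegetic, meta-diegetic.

non-diegetic, non-diegetic, meta-diegetic, non-diegetic, non-diegetic

Sound (1): nothing in the cabin produces it and the characters don't hear it — pure soundtrack, so non-diegetic.
(2) an editorial stinger — it belongs to the cut, not the story world → non-diegetic.
(3) is meta-diegetic: the music is a memory playing inside Sven's mind alone; no real-world source, Teodor can't hear it.
Sound (4): sound married to a title/caption — outside the diegesis by definition, so non-diegetic.
(5) commentary laid over the scene from outside the fiction → non-diegetic.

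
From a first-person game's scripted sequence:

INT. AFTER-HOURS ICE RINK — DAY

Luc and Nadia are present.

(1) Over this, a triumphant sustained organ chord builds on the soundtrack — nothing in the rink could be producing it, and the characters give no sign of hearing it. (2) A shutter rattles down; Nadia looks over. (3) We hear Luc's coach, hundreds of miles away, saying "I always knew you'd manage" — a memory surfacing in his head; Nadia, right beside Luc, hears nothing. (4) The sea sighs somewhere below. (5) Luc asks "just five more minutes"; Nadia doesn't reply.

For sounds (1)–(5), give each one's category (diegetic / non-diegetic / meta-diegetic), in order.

Sound (1): score with no on-screen or off-screen source; it exists for the audience alone, so non-diegetic.
(2) is diegetic: a shutter is a real object/event in the scene's world.
Sound (3): it's Luc's recollection rendered as sound; the other character can't hear it, so meta-diegetic.
(4) ambient/room sound belonging to the story's physical space → diegetic.
(5) is diegetic: spoken by a character present in the story world.

non-diegetic, diegetic, meta-diegetic, diegetic, diegetic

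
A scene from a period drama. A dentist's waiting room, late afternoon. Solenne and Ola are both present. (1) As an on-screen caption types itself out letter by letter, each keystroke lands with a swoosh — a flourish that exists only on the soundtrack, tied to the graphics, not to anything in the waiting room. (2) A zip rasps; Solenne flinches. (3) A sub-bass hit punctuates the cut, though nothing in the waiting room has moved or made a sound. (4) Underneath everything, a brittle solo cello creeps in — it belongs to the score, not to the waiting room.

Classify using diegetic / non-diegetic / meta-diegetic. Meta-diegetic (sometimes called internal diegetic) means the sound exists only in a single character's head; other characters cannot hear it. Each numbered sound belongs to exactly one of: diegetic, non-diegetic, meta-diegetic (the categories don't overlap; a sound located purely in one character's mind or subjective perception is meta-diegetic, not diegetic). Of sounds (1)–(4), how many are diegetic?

(1) is non-diegetic: it accompanies on-screen graphics, not anything inside the story world.
(2) the sound comes from a zip physically present in the location → diegetic.
(3) is non-diegetic: it's a sound-design accent with no in-world source; no one in the scene can hear it.
Sound (4): score with no on-screen or off-screen source; it exists for the audience alone, so non-diegetic.
So 1 of the 4 is diegetic: (2).

1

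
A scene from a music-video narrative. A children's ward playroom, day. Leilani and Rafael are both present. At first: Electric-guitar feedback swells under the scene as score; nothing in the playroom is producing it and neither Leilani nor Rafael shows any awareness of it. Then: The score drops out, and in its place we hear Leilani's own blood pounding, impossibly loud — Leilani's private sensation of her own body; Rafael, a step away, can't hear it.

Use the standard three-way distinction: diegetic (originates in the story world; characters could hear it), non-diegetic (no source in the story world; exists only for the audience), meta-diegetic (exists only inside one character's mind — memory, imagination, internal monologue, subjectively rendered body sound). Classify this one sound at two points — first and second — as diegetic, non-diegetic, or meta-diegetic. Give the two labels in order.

non-diegetic, meta-diegetic

First: underscore with no in-world source, inaudible to the characters → non-diegetic.
Second: the body sound is Leilani's subjective perception alone — Rafael can't hear it → meta-diegetic.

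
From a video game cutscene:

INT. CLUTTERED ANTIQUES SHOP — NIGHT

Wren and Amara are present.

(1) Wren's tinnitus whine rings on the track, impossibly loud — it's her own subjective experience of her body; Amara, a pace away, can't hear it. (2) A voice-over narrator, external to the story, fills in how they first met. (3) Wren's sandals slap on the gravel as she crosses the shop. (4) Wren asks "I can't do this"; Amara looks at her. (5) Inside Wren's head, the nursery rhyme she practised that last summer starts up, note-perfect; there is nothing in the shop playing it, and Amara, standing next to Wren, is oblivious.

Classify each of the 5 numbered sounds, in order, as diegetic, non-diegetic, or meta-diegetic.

meta-diegetic, non-diegetic, diegetic, diegetic, meta-diegetic

Sound (1): it's Wren's internal bodily sensation rendered as sound; only Wren 'hears' it, so meta-diegetic.
(2) commentary laid over the scene from outside the fiction → non-diegetic.
(3) Wren's footsteps are produced in the story world → diegetic.
(4) Wren is a character speaking aloud in the scene → diegetic.
Sound (5): the music is a memory playing inside Wren's mind alone; no real-world source, Amara can't hear it, so meta-diegetic.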